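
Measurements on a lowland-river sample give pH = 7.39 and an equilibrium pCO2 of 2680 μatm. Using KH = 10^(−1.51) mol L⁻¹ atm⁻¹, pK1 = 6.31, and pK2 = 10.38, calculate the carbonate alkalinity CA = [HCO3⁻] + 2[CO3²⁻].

[CO2*] = KH · pCO2 = 10^(−1.51) × 2680×10^-6 = 8.282×10^-5 mol/L
α₀ = 1/(1 + K1/[H⁺] + K1K2/[H⁺]²) = 1/(1 + 10^+1.08 + 10^-1.91) = 0.07672
DIC = [CO2*]/α₀ = 8.282×10^-5 / 0.07672 = 1.080 mmol/L
CA = (α₁ + 2α₂)·DIC = (0.9223 + 2×0.0009438) × 1.080 = 0.998 mmol/L

CA = 0.998 mmol/L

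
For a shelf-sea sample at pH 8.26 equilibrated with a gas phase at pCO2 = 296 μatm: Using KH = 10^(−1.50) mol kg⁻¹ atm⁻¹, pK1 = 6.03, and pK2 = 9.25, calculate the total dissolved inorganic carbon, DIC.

DIC = 1.76 mmol/kg

[CO2*] = KH · pCO2 = 10^(−1.50) × 296×10^-6 = 9.360×10^-6 mol/kg
α₀ = 1/(1 + K1/[H⁺] + K1K2/[H⁺]²) = 1/(1 + 10^+2.23 + 10^+1.24) = 0.005313
DIC = [CO2*]/α₀ = 9.360×10^-6 / 0.005313 = 1.76 mmol/kg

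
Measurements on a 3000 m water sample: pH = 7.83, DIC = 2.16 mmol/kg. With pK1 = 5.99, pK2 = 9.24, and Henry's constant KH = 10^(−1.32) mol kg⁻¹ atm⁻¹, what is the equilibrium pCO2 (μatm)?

α₀ = 1 / (1 + K1/[H⁺] + K1K2/[H⁺]²) = 1 / (1 + 10^+1.84 + 10^+0.43)
   = 1 / (1 + 69.183 + 2.6915) = 1/72.875 = 0.01372
[CO2*] = α₀ × DIC = 0.01372 × 2.16 = 0.02964 mmol/kg
pCO2 = [CO2*]/KH = 2.964×10^-5 / 4.786×10^-2 = 619 μatm

pCO2 = 619 μatm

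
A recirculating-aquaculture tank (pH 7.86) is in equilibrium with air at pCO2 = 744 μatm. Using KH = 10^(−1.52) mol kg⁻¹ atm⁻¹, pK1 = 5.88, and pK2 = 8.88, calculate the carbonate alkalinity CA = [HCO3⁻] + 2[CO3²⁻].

CA = 2.56 mmol/kg

[CO2*] = KH · pCO2 = 10^(−1.52) × 744×10^-6 = 2.247×10^-5 mol/kg
α₀ = 1/(1 + K1/[H⁺] + K1K2/[H⁺]²) = 1/(1 + 10^+1.98 + 10^+0.96) = 0.009468
DIC = [CO2*]/α₀ = 2.247×10^-5 / 0.009468 = 2.373 mmol/kg
CA = (α₁ + 2α₂)·DIC = (0.9042 + 2×0.08635) × 2.373 = 2.56 mmol/kg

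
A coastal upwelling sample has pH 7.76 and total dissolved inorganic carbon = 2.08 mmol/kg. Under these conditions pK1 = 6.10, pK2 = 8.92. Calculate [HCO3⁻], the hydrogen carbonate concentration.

[HCO3⁻] = 1.91 mmol/kg

α₁ = 1 / (1 + [H⁺]/K1 + K2/[H⁺]) = 1 / (1 + 10^-1.66 + 10^-1.16)
   = 1 / (1 + 0.021878 + 0.069183) = 1/1.0911 = 0.9165
[HCO3⁻] = α₁ × DIC = 0.9165 × 2.08 = 1.91 mmol/kg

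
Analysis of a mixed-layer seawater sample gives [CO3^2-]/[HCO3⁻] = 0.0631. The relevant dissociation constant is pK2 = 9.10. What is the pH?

From K2 = [H⁺][CO3^2-]/[HCO3⁻]:  pH = pK2 + log₁₀([CO3^2-]/[HCO3⁻])
log₁₀(0.0631) = -1.200
pH = 9.10 + (-1.200) = 7.90

pH = 7.90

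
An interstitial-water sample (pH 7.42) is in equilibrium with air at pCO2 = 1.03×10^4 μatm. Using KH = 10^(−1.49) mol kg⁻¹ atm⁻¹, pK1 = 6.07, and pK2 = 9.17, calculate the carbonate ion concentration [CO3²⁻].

[CO3²⁻] = 0.133 mmol/kg

[CO2*] = KH · pCO2 = 10^(−1.49) × 1.03×10^4×10^-6 = 3.333×10^-4 mol/kg
α₀ = 1/(1 + K1/[H⁺] + K1K2/[H⁺]²) = 1/(1 + 10^+1.35 + 10^-0.40) = 0.04204
DIC = [CO2*]/α₀ = 3.333×10^-4 / 0.04204 = 7.928 mmol/kg
[CO3²⁻] = α₂·DIC; α₂ = 0.01674, so [CO3²⁻] = 0.01674 × 7.928 = 0.133 mmol/kg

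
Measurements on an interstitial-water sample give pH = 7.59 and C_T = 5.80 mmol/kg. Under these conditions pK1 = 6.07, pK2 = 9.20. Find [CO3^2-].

[CO3²⁻] = 0.135 mmol/kg

α₂ = 1 / (1 + [H⁺]/K2 + [H⁺]²/(K1K2)) = 1 / (1 + 10^+1.61 + 10^+0.09)
   = 1 / (1 + 40.738 + 1.2303) = 1/42.968 = 0.02327
[CO3²⁻] = α₂ × DIC = 0.02327 × 5.80 = 0.135 mmol/kg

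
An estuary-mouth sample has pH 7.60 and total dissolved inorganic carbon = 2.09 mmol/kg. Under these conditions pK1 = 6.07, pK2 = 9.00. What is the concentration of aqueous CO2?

[CO2*] = 0.0577 mmol/kg

α₀ = 1 / (1 + K1/[H⁺] + K1K2/[H⁺]²) = 1 / (1 + 10^+1.53 + 10^+0.13)
   = 1 / (1 + 33.884 + 1.3490) = 1/36.233 = 0.02760
[CO2*] = α₀ × DIC = 0.02760 × 2.09 = 0.0577 mmol/kg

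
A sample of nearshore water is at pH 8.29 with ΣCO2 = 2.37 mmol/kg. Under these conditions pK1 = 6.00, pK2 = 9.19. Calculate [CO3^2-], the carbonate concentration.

[CO3²⁻] = 0.264 mmol/kg

α₂ = 1 / (1 + [H⁺]/K2 + [H⁺]²/(K1K2)) = 1 / (1 + 10^+0.90 + 10^-1.39)
   = 1 / (1 + 7.9433 + 0.040738) = 1/8.9840 = 0.1113
[CO3²⁻] = α₂ × DIC = 0.1113 × 2.37 = 0.264 mmol/kg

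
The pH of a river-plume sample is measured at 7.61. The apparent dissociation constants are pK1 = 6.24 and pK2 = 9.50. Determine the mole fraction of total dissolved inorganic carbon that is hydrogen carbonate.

α₁ = 0.947

α₁ = 1 / (1 + [H⁺]/K1 + K2/[H⁺]) = 1 / (1 + 10^-1.37 + 10^-1.89)
   = 1 / (1 + 0.042658 + 0.012882) = 1/1.0555 = 0.9474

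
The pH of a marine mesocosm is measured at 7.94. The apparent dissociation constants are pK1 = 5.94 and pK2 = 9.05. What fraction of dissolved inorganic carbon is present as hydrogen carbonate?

α₁ = 0.919

α₁ = 1 / (1 + [H⁺]/K1 + K2/[H⁺]) = 1 / (1 + 10^-2.00 + 10^-1.11)
   = 1 / (1 + 0.010000 + 0.077625) = 1/1.0876 = 0.9194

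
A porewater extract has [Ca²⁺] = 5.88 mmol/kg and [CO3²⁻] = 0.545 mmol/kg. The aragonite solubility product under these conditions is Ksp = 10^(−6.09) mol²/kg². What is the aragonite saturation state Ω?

Ksp = 10^(−6.09) = 8.128×10^-7
Ω = [Ca²⁺][CO3²⁻]/Ksp = (5.88×10^-3)(0.545×10^-3) / 8.128×10^-7 = 3.94

Ω = 3.94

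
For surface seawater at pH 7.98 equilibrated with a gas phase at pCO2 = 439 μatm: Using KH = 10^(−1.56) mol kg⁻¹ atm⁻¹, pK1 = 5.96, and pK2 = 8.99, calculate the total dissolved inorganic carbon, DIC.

DIC = 1.40 mmol/kg

[CO2*] = KH · pCO2 = 10^(−1.56) × 439×10^-6 = 1.209×10^-5 mol/kg
α₀ = 1/(1 + K1/[H⁺] + K1K2/[H⁺]²) = 1/(1 + 10^+2.02 + 10^+1.01) = 0.008625
DIC = [CO2*]/α₀ = 1.209×10^-5 / 0.008625 = 1.40 mmol/kg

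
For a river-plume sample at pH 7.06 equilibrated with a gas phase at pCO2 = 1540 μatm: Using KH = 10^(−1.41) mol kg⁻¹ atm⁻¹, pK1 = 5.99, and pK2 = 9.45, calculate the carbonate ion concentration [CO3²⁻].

[CO3²⁻] = 2.87 μmol/kg

[CO2*] = KH · pCO2 = 10^(−1.41) × 1540×10^-6 = 5.991×10^-5 mol/kg
α₀ = 1/(1 + K1/[H⁺] + K1K2/[H⁺]²) = 1/(1 + 10^+1.07 + 10^-1.32) = 0.07814
DIC = [CO2*]/α₀ = 5.991×10^-5 / 0.07814 = 0.7667 mmol/kg
[CO3²⁻] = α₂·DIC; α₂ = 0.003740, so [CO3²⁻] = 0.003740 × 0.7667 = 0.00287 mmol/kg = 2.87 μmol/kg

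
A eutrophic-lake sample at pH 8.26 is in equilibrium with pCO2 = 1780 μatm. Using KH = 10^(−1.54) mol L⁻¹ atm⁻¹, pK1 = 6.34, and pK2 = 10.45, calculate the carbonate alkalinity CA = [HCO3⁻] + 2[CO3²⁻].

CA = 4.33 mmol/L

[CO2*] = KH · pCO2 = 10^(−1.54) × 1780×10^-6 = 5.134×10^-5 mol/L
α₀ = 1/(1 + K1/[H⁺] + K1K2/[H⁺]²) = 1/(1 + 10^+1.92 + 10^-0.27) = 0.01180
DIC = [CO2*]/α₀ = 5.134×10^-5 / 0.01180 = 4.349 mmol/L
CA = (α₁ + 2α₂)·DIC = (0.9819 + 2×0.006339) × 4.349 = 4.33 mmol/L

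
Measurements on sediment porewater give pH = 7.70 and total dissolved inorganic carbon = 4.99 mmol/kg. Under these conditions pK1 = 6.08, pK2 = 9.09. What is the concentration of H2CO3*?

[CO2*] = 0.112 mmol/kg

α₀ = 1 / (1 + K1/[H⁺] + K1K2/[H⁺]²) = 1 / (1 + 10^+1.62 + 10^+0.23)
   = 1 / (1 + 41.687 + 1.6982) = 1/44.385 = 0.02253
[CO2*] = α₀ × DIC = 0.02253 × 4.99 = 0.112 mmol/kg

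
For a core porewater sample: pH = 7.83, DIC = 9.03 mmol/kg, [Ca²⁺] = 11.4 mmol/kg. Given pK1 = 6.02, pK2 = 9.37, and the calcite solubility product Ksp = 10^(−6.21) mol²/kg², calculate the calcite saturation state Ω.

Ω = 4.61

α₂ = 1 / (1 + [H⁺]/K2 + [H⁺]²/(K1K2)) = 1 / (1 + 10^+1.54 + 10^-0.27)
   = 1 / (1 + 34.674 + 0.53703) = 1/36.211 = 0.02762
[CO3²⁻] = α₂ × DIC = 0.02762 × 9.03 = 0.2494 mmol/kg
Ksp = 10^(−6.21) = 6.166×10^-7
Ω = [Ca²⁺][CO3²⁻]/Ksp = (11.4×10^-3)(2.494×10^-4) / 6.166×10^-7 = 4.61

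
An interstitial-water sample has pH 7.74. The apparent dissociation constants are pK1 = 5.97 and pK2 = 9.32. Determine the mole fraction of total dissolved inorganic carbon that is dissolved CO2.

α₀ = 0.0163

α₀ = 1 / (1 + K1/[H⁺] + K1K2/[H⁺]²) = 1 / (1 + 10^+1.77 + 10^+0.19)
   = 1 / (1 + 58.884 + 1.5488) = 1/61.433 = 0.01628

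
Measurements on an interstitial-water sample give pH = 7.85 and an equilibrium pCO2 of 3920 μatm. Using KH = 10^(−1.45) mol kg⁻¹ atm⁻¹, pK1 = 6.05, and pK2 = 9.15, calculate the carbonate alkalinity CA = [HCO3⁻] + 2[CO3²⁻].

CA = 9.66 mmol/kg

[CO2*] = KH · pCO2 = 10^(−1.45) × 3920×10^-6 = 1.391×10^-4 mol/kg
α₀ = 1/(1 + K1/[H⁺] + K1K2/[H⁺]²) = 1/(1 + 10^+1.80 + 10^+0.50) = 0.01487
DIC = [CO2*]/α₀ = 1.391×10^-4 / 0.01487 = 9.355 mmol/kg
CA = (α₁ + 2α₂)·DIC = (0.9381 + 2×0.04702) × 9.355 = 9.66 mmol/kg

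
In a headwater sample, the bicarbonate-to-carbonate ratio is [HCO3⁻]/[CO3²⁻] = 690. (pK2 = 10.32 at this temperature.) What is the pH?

pH = 7.48

From K2 = [H⁺][CO3²⁻]/[HCO3⁻]:  pH = pK2 − log₁₀([HCO3⁻]/[CO3²⁻])
log₁₀(690) = +2.839
pH = 10.32 − (+2.839) = 7.48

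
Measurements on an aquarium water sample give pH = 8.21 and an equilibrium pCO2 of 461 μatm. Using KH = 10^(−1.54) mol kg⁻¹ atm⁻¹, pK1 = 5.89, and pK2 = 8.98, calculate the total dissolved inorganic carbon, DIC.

DIC = 3.26 mmol/kg

[CO2*] = KH · pCO2 = 10^(−1.54) × 461×10^-6 = 1.330×10^-5 mol/kg
α₀ = 1/(1 + K1/[H⁺] + K1K2/[H⁺]²) = 1/(1 + 10^+2.32 + 10^+1.55) = 0.004075
DIC = [CO2*]/α₀ = 1.330×10^-5 / 0.004075 = 3.26 mmol/kg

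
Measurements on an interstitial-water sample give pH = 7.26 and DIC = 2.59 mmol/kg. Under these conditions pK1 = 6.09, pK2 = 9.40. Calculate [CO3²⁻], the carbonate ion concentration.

[CO3²⁻] = 17.5 μmol/kg

α₂ = 1 / (1 + [H⁺]/K2 + [H⁺]²/(K1K2)) = 1 / (1 + 10^+2.14 + 10^+0.97)
   = 1 / (1 + 138.04 + 9.3325) = 1/148.37 = 0.006740
[CO3²⁻] = α₂ × DIC = 0.006740 × 2.59 = 0.0175 mmol/kg = 17.5 μmol/kg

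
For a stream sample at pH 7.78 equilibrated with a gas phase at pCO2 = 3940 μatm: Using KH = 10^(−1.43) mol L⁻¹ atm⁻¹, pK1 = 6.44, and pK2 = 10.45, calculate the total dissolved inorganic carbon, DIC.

DIC = 3.36 mmol/L

[CO2*] = KH · pCO2 = 10^(−1.43) × 3940×10^-6 = 1.464×10^-4 mol/L
α₀ = 1/(1 + K1/[H⁺] + K1K2/[H⁺]²) = 1/(1 + 10^+1.34 + 10^-1.33) = 0.04362
DIC = [CO2*]/α₀ = 1.464×10^-4 / 0.04362 = 3.36 mmol/L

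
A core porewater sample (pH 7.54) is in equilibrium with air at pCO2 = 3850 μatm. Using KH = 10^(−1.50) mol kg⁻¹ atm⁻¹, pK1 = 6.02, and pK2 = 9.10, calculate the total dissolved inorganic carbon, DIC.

[CO2*] = KH · pCO2 = 10^(−1.50) × 3850×10^-6 = 1.217×10^-4 mol/kg
α₀ = 1/(1 + K1/[H⁺] + K1K2/[H⁺]²) = 1/(1 + 10^+1.52 + 10^-0.04) = 0.02855
DIC = [CO2*]/α₀ = 1.217×10^-4 / 0.02855 = 4.26 mmol/kg

DIC = 4.26 mmol/kg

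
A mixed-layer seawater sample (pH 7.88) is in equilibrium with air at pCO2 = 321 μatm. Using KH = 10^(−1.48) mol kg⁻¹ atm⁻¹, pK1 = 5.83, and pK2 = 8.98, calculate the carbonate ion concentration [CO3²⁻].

[CO3²⁻] = 0.0947 mmol/kg

[CO2*] = KH · pCO2 = 10^(−1.48) × 321×10^-6 = 1.063×10^-5 mol/kg
α₀ = 1/(1 + K1/[H⁺] + K1K2/[H⁺]²) = 1/(1 + 10^+2.05 + 10^+0.95) = 0.008189
DIC = [CO2*]/α₀ = 1.063×10^-5 / 0.008189 = 1.298 mmol/kg
[CO3²⁻] = α₂·DIC; α₂ = 0.07298, so [CO3²⁻] = 0.07298 × 1.298 = 0.0947 mmol/kg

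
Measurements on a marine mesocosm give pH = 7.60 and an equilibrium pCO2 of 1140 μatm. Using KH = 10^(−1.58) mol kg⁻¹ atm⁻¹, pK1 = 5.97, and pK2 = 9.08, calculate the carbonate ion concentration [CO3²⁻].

[CO2*] = KH · pCO2 = 10^(−1.58) × 1140×10^-6 = 2.999×10^-5 mol/kg
α₀ = 1/(1 + K1/[H⁺] + K1K2/[H⁺]²) = 1/(1 + 10^+1.63 + 10^+0.15) = 0.02219
DIC = [CO2*]/α₀ = 2.999×10^-5 / 0.02219 = 1.351 mmol/kg
[CO3²⁻] = α₂·DIC; α₂ = 0.03134, so [CO3²⁻] = 0.03134 × 1.351 = 0.0424 mmol/kg

[CO3²⁻] = 0.0424 mmol/kg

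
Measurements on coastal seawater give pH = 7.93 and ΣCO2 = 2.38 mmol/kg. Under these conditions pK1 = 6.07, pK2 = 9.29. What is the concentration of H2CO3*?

[CO2*] = 0.0311 mmol/kg

α₀ = 1 / (1 + K1/[H⁺] + K1K2/[H⁺]²) = 1 / (1 + 10^+1.86 + 10^+0.50)
   = 1 / (1 + 72.444 + 3.1623) = 1/76.606 = 0.01305
[CO2*] = α₀ × DIC = 0.01305 × 2.38 = 0.0311 mmol/kg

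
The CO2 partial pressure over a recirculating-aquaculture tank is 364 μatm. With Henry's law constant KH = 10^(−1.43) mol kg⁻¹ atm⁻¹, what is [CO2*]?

KH = 10^(−1.43) = 3.715×10^-2 mol kg⁻¹ atm⁻¹
[CO2*] = KH · pCO2 = 3.715×10^-2 × 364×10^-6 atm = 1.35×10^-5 mol/kg

[CO2*] = 13.5 μmol/kg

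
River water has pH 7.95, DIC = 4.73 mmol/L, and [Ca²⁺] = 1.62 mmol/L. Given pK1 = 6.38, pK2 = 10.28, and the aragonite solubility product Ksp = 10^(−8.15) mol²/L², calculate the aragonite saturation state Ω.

Ω = 4.91

α₂ = 1 / (1 + [H⁺]/K2 + [H⁺]²/(K1K2)) = 1 / (1 + 10^+2.33 + 10^+0.76)
   = 1 / (1 + 213.80 + 5.7544) = 1/220.55 = 0.004534
[CO3²⁻] = α₂ × DIC = 0.004534 × 4.73 = 0.02145 mmol/L
Ksp = 10^(−8.15) = 7.079×10^-9
Ω = [Ca²⁺][CO3²⁻]/Ksp = (1.62×10^-3)(2.145×10^-5) / 7.079×10^-9 = 4.91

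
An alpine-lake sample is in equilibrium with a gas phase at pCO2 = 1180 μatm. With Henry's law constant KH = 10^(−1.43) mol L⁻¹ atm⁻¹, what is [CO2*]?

[CO2*] = 43.8 μmol/L

KH = 10^(−1.43) = 3.715×10^-2 mol L⁻¹ atm⁻¹
[CO2*] = KH · pCO2 = 3.715×10^-2 × 1180×10^-6 atm = 4.38×10^-5 mol/L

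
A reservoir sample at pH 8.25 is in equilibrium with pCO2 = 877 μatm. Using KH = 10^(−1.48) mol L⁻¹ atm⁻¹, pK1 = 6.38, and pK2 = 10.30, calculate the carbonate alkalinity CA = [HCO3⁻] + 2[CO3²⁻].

CA = 2.19 mmol/L

[CO2*] = KH · pCO2 = 10^(−1.48) × 877×10^-6 = 2.904×10^-5 mol/L
α₀ = 1/(1 + K1/[H⁺] + K1K2/[H⁺]²) = 1/(1 + 10^+1.87 + 10^-0.18) = 0.01319
DIC = [CO2*]/α₀ = 2.904×10^-5 / 0.01319 = 2.201 mmol/L
CA = (α₁ + 2α₂)·DIC = (0.9781 + 2×0.008717) × 2.201 = 2.19 mmol/L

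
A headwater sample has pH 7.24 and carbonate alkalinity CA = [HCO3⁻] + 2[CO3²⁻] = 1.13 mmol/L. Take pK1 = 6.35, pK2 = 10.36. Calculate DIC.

CA = [HCO3⁻] + 2[CO3²⁻] = (α₁ + 2α₂)·DIC
At pH 7.24: [H⁺]/K1 = 10^-0.89 = 0.12882, K2/[H⁺] = 10^-3.12 = 0.00075858
α₁ = 1/(1 + 0.12882 + 0.00075858) = 1/1.1296 = 0.8853; α₂ = α₁·K2/[H⁺] = 0.0006716
α₁ + 2α₂ = 0.8866
DIC = CA / (α₁ + 2α₂) = 1.13 / 0.8866 = 1.27 mmol/L

DIC = 1.27 mmol/L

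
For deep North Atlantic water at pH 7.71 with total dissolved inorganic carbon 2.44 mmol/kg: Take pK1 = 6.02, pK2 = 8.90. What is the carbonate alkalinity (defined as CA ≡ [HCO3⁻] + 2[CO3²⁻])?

CA = [HCO3⁻] + 2[CO3²⁻] = (α₁ + 2α₂)·DIC
At pH 7.71: [H⁺]/K1 = 10^-1.69 = 0.020417, K2/[H⁺] = 10^-1.19 = 0.064565
α₁ = 1/(1 + 0.020417 + 0.064565) = 1/1.0850 = 0.9217; α₂ = α₁·K2/[H⁺] = 0.05951
α₁ + 2α₂ = 1.0407
CA = 1.0407 × 2.44 = 2.54 mmol/kg

CA = 2.54 mmol/kg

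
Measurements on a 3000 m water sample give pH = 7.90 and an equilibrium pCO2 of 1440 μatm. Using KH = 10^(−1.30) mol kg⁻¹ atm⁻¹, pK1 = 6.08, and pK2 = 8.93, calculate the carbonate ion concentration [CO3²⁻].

[CO3²⁻] = 0.445 mmol/kg

[CO2*] = KH · pCO2 = 10^(−1.30) × 1440×10^-6 = 7.217×10^-5 mol/kg
α₀ = 1/(1 + K1/[H⁺] + K1K2/[H⁺]²) = 1/(1 + 10^+1.82 + 10^+0.79) = 0.01365
DIC = [CO2*]/α₀ = 7.217×10^-5 / 0.01365 = 5.285 mmol/kg
[CO3²⁻] = α₂·DIC; α₂ = 0.08419, so [CO3²⁻] = 0.08419 × 5.285 = 0.445 mmol/kg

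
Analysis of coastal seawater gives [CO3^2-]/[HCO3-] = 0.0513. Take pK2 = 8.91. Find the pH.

From K2 = [H⁺][CO3^2-]/[HCO3-]:  pH = pK2 + log₁₀([CO3^2-]/[HCO3-])
log₁₀(0.0513) = -1.290
pH = 8.91 + (-1.290) = 7.62

pH = 7.62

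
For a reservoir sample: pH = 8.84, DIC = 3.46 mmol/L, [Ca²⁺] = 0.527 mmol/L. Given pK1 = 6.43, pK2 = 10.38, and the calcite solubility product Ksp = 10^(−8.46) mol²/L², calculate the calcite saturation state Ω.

α₂ = 1 / (1 + [H⁺]/K2 + [H⁺]²/(K1K2)) = 1 / (1 + 10^+1.54 + 10^-0.87)
   = 1 / (1 + 34.674 + 0.13490) = 1/35.809 = 0.02793
[CO3²⁻] = α₂ × DIC = 0.02793 × 3.46 = 0.09662 mmol/L
Ksp = 10^(−8.46) = 3.467×10^-9
Ω = [Ca²⁺][CO3²⁻]/Ksp = (0.527×10^-3)(9.662×10^-5) / 3.467×10^-9 = 14.7

Ω = 14.7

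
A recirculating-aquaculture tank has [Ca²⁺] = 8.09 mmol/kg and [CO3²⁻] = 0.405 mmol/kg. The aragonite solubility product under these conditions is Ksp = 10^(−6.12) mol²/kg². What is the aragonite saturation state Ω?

Ω = 4.32

Ksp = 10^(−6.12) = 7.586×10^-7
Ω = [Ca²⁺][CO3²⁻]/Ksp = (8.09×10^-3)(0.405×10^-3) / 7.586×10^-7 = 4.32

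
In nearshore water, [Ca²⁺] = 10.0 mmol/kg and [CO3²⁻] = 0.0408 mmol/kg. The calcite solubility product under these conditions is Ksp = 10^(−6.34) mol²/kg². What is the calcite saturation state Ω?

Ω = 0.893

Ksp = 10^(−6.34) = 4.571×10^-7
Ω = [Ca²⁺][CO3²⁻]/Ksp = (10.0×10^-3)(0.0408×10^-3) / 4.571×10^-7 = 0.893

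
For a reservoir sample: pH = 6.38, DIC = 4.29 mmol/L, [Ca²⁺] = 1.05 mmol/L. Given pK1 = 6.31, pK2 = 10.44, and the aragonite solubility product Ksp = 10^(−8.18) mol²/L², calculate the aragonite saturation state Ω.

Ω = 0.0321

α₂ = 1 / (1 + [H⁺]/K2 + [H⁺]²/(K1K2)) = 1 / (1 + 10^+4.06 + 10^+3.99)
   = 1 / (1 + 1.1482×10^4 + 9772.4) = 1/2.1255×10^4 = 4.705×10^-5
[CO3²⁻] = α₂ × DIC = 4.705×10^-5 × 4.29 = 0.0002018 mmol/L = 0.2018 μmol/L
Ksp = 10^(−8.18) = 6.607×10^-9
Ω = [Ca²⁺][CO3²⁻]/Ksp = (1.05×10^-3)(2.018×10^-7) / 6.607×10^-9 = 0.0321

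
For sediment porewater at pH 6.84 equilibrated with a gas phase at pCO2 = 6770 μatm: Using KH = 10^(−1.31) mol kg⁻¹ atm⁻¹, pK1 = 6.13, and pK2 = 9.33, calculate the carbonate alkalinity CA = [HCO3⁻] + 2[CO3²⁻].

CA = 1.71 mmol/kg

[CO2*] = KH · pCO2 = 10^(−1.31) × 6770×10^-6 = 3.316×10^-4 mol/kg
α₀ = 1/(1 + K1/[H⁺] + K1K2/[H⁺]²) = 1/(1 + 10^+0.71 + 10^-1.78) = 0.1627
DIC = [CO2*]/α₀ = 3.316×10^-4 / 0.1627 = 2.038 mmol/kg
CA = (α₁ + 2α₂)·DIC = (0.8346 + 2×0.002701) × 2.038 = 1.71 mmol/kg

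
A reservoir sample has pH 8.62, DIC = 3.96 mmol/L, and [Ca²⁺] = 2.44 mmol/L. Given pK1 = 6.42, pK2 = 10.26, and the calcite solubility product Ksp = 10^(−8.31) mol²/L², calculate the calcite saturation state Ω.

Ω = 43.9

α₂ = 1 / (1 + [H⁺]/K2 + [H⁺]²/(K1K2)) = 1 / (1 + 10^+1.64 + 10^-0.56)
   = 1 / (1 + 43.652 + 0.27542) = 1/44.927 = 0.02226
[CO3²⁻] = α₂ × DIC = 0.02226 × 3.96 = 0.08814 mmol/L
Ksp = 10^(−8.31) = 4.898×10^-9
Ω = [Ca²⁺][CO3²⁻]/Ksp = (2.44×10^-3)(8.814×10^-5) / 4.898×10^-9 = 43.9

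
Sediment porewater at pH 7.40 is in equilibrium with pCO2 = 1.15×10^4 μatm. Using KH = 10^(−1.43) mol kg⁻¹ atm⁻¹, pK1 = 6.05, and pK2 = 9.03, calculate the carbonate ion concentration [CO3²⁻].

[CO3²⁻] = 0.224 mmol/kg

[CO2*] = KH · pCO2 = 10^(−1.43) × 1.15×10^4×10^-6 = 4.273×10^-4 mol/kg
α₀ = 1/(1 + K1/[H⁺] + K1K2/[H⁺]²) = 1/(1 + 10^+1.35 + 10^-0.28) = 0.04182
DIC = [CO2*]/α₀ = 4.273×10^-4 / 0.04182 = 10.22 mmol/kg
[CO3²⁻] = α₂·DIC; α₂ = 0.02195, so [CO3²⁻] = 0.02195 × 10.22 = 0.224 mmol/kg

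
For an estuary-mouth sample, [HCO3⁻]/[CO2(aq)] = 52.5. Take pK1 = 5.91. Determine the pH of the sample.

pH = 7.63

From K1 = [H⁺][HCO3⁻]/[CO2(aq)]:  pH = pK1 + log₁₀([HCO3⁻]/[CO2(aq)])
log₁₀(52.5) = +1.720
pH = 5.91 + (+1.720) = 7.63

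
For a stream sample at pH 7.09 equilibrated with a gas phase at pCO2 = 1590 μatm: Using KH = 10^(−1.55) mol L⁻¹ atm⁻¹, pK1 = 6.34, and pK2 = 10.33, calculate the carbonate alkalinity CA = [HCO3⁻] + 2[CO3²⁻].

CA = 0.252 mmol/L

[CO2*] = KH · pCO2 = 10^(−1.55) × 1590×10^-6 = 4.481×10^-5 mol/L
α₀ = 1/(1 + K1/[H⁺] + K1K2/[H⁺]²) = 1/(1 + 10^+0.75 + 10^-2.49) = 0.1509
DIC = [CO2*]/α₀ = 4.481×10^-5 / 0.1509 = 0.2970 mmol/L
CA = (α₁ + 2α₂)·DIC = (0.8486 + 2×0.0004883) × 0.2970 = 0.252 mmol/L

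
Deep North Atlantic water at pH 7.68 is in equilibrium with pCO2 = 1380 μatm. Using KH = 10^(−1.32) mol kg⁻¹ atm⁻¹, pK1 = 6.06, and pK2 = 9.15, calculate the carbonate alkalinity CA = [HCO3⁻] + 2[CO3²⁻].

[CO2*] = KH · pCO2 = 10^(−1.32) × 1380×10^-6 = 6.605×10^-5 mol/kg
α₀ = 1/(1 + K1/[H⁺] + K1K2/[H⁺]²) = 1/(1 + 10^+1.62 + 10^+0.15) = 0.02268
DIC = [CO2*]/α₀ = 6.605×10^-5 / 0.02268 = 2.913 mmol/kg
CA = (α₁ + 2α₂)·DIC = (0.9453 + 2×0.03203) × 2.913 = 2.94 mmol/kg

CA = 2.94 mmol/kg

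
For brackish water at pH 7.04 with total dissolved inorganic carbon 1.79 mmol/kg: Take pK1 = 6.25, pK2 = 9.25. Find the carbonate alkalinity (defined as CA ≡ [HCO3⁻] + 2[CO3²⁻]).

CA = 1.55 mmol/kg

CA = [HCO3⁻] + 2[CO3²⁻] = (α₁ + 2α₂)·DIC
At pH 7.04: [H⁺]/K1 = 10^-0.79 = 0.16218, K2/[H⁺] = 10^-2.21 = 0.0061660
α₁ = 1/(1 + 0.16218 + 0.0061660) = 1/1.1683 = 0.8559; α₂ = α₁·K2/[H⁺] = 0.005277
α₁ + 2α₂ = 0.8665
CA = 0.8665 × 1.79 = 1.55 mmol/kg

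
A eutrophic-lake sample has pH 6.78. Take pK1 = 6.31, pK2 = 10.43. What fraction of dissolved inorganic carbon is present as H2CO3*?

α₀ = 0.253

α₀ = 1 / (1 + K1/[H⁺] + K1K2/[H⁺]²) = 1 / (1 + 10^+0.47 + 10^-3.18)
   = 1 / (1 + 2.9512 + 0.00066069) = 1/3.9519 = 0.2530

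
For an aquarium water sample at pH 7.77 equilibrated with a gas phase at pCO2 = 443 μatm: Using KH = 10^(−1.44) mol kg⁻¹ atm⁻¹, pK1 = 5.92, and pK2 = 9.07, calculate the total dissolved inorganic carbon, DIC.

[CO2*] = KH · pCO2 = 10^(−1.44) × 443×10^-6 = 1.608×10^-5 mol/kg
α₀ = 1/(1 + K1/[H⁺] + K1K2/[H⁺]²) = 1/(1 + 10^+1.85 + 10^+0.55) = 0.01327
DIC = [CO2*]/α₀ = 1.608×10^-5 / 0.01327 = 1.21 mmol/kg

DIC = 1.21 mmol/kg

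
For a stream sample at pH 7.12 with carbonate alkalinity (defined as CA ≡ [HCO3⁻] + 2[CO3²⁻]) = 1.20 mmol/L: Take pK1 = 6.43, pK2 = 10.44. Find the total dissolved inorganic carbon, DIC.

DIC = 1.44 mmol/L

CA = [HCO3⁻] + 2[CO3²⁻] = (α₁ + 2α₂)·DIC
At pH 7.12: [H⁺]/K1 = 10^-0.69 = 0.20417, K2/[H⁺] = 10^-3.32 = 0.00047863
α₁ = 1/(1 + 0.20417 + 0.00047863) = 1/1.2047 = 0.8301; α₂ = α₁·K2/[H⁺] = 0.0003973
α₁ + 2α₂ = 0.8309
DIC = CA / (α₁ + 2α₂) = 1.20 / 0.8309 = 1.44 mmol/L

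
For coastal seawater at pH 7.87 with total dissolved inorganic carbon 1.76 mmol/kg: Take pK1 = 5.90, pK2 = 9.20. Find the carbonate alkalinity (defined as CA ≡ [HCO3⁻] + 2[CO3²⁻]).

CA = [HCO3⁻] + 2[CO3²⁻] = (α₁ + 2α₂)·DIC
At pH 7.87: [H⁺]/K1 = 10^-1.97 = 0.010715, K2/[H⁺] = 10^-1.33 = 0.046774
α₁ = 1/(1 + 0.010715 + 0.046774) = 1/1.0575 = 0.9456; α₂ = α₁·K2/[H⁺] = 0.04423
α₁ + 2α₂ = 1.0341
CA = 1.0341 × 1.76 = 1.82 mmol/kg

CA = 1.82 mmol/kg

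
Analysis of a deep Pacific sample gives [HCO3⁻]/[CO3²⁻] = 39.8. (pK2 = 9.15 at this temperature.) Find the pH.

From K2 = [H⁺][CO3²⁻]/[HCO3⁻]:  pH = pK2 − log₁₀([HCO3⁻]/[CO3²⁻])
log₁₀(39.8) = +1.600
pH = 9.15 − (+1.600) = 7.55

pH = 7.55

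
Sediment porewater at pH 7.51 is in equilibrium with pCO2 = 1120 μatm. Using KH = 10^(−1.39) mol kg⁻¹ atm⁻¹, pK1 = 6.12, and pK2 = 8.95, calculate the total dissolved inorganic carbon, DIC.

DIC = 1.21 mmol/kg

[CO2*] = KH · pCO2 = 10^(−1.39) × 1120×10^-6 = 4.563×10^-5 mol/kg
α₀ = 1/(1 + K1/[H⁺] + K1K2/[H⁺]²) = 1/(1 + 10^+1.39 + 10^-0.05) = 0.03782
DIC = [CO2*]/α₀ = 4.563×10^-5 / 0.03782 = 1.21 mmol/kg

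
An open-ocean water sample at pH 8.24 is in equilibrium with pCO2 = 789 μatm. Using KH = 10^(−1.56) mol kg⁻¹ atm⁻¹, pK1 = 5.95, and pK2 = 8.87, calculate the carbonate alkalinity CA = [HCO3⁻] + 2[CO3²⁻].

CA = 6.22 mmol/kg

[CO2*] = KH · pCO2 = 10^(−1.56) × 789×10^-6 = 2.173×10^-5 mol/kg
α₀ = 1/(1 + K1/[H⁺] + K1K2/[H⁺]²) = 1/(1 + 10^+2.29 + 10^+1.66) = 0.004137
DIC = [CO2*]/α₀ = 2.173×10^-5 / 0.004137 = 5.252 mmol/kg
CA = (α₁ + 2α₂)·DIC = (0.8067 + 2×0.1891) × 5.252 = 6.22 mmol/kg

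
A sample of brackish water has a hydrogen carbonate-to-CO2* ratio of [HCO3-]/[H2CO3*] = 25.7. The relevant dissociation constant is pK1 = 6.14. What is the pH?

From K1 = [H⁺][HCO3-]/[H2CO3*]:  pH = pK1 + log₁₀([HCO3-]/[H2CO3*])
log₁₀(25.7) = +1.410
pH = 6.14 + (+1.410) = 7.55

pH = 7.55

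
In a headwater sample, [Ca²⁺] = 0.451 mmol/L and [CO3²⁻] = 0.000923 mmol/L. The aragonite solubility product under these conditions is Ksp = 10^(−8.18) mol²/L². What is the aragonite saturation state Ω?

Ω = 0.0630

Ksp = 10^(−8.18) = 6.607×10^-9
Ω = [Ca²⁺][CO3²⁻]/Ksp = (0.451×10^-3)(0.000923×10^-3) / 6.607×10^-9 = 0.0630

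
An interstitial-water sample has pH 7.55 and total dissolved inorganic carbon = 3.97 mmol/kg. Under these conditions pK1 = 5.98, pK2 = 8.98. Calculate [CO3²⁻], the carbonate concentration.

[CO3²⁻] = 0.139 mmol/kg

α₂ = 1 / (1 + [H⁺]/K2 + [H⁺]²/(K1K2)) = 1 / (1 + 10^+1.43 + 10^-0.14)
   = 1 / (1 + 26.915 + 0.72444) = 1/28.640 = 0.03492
[CO3²⁻] = α₂ × DIC = 0.03492 × 3.97 = 0.139 mmol/kg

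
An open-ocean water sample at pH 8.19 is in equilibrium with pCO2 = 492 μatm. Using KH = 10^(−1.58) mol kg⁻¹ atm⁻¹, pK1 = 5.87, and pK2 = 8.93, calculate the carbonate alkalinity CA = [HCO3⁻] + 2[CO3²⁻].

CA = 3.69 mmol/kg

[CO2*] = KH · pCO2 = 10^(−1.58) × 492×10^-6 = 1.294×10^-5 mol/kg
α₀ = 1/(1 + K1/[H⁺] + K1K2/[H⁺]²) = 1/(1 + 10^+2.32 + 10^+1.58) = 0.004033
DIC = [CO2*]/α₀ = 1.294×10^-5 / 0.004033 = 3.209 mmol/kg
CA = (α₁ + 2α₂)·DIC = (0.8426 + 2×0.1533) × 3.209 = 3.69 mmol/kg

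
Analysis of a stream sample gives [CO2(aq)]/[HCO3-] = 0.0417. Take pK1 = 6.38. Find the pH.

pH = 7.76

From K1 = [H⁺][HCO3-]/[CO2(aq)]:  pH = pK1 − log₁₀([CO2(aq)]/[HCO3-])
log₁₀(0.0417) = -1.380
pH = 6.38 − (-1.380) = 7.76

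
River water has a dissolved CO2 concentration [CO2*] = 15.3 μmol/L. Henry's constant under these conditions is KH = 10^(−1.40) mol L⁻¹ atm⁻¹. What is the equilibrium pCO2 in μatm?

KH = 10^(−1.40) = 3.981×10^-2 mol L⁻¹ atm⁻¹
pCO2 = [CO2*]/KH = 15.3×10^-6 / 3.981×10^-2 = 3.84×10^-4 atm = 384 μatm

pCO2 = 384 μatm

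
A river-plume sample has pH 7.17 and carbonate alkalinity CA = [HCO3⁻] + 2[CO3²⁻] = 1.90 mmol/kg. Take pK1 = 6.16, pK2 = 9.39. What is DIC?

DIC = 2.07 mmol/kg

CA = [HCO3⁻] + 2[CO3²⁻] = (α₁ + 2α₂)·DIC
At pH 7.17: [H⁺]/K1 = 10^-1.01 = 0.097724, K2/[H⁺] = 10^-2.22 = 0.0060256
α₁ = 1/(1 + 0.097724 + 0.0060256) = 1/1.1037 = 0.9060; α₂ = α₁·K2/[H⁺] = 0.005459
α₁ + 2α₂ = 0.9169
DIC = CA / (α₁ + 2α₂) = 1.90 / 0.9169 = 2.07 mmol/kg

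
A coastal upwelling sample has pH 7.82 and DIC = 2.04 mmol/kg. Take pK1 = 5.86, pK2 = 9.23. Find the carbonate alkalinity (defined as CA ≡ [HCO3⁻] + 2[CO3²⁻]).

CA = 2.09 mmol/kg

CA = [HCO3⁻] + 2[CO3²⁻] = (α₁ + 2α₂)·DIC
At pH 7.82: [H⁺]/K1 = 10^-1.96 = 0.010965, K2/[H⁺] = 10^-1.41 = 0.038905
α₁ = 1/(1 + 0.010965 + 0.038905) = 1/1.0499 = 0.9525; α₂ = α₁·K2/[H⁺] = 0.03706
α₁ + 2α₂ = 1.0266
CA = 1.0266 × 2.04 = 2.09 mmol/kg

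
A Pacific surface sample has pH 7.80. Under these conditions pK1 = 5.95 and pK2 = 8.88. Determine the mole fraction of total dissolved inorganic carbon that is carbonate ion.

α₂ = 0.0758

α₂ = 1 / (1 + [H⁺]/K2 + [H⁺]²/(K1K2)) = 1 / (1 + 10^+1.08 + 10^-0.77)
   = 1 / (1 + 12.023 + 0.16982) = 1/13.192 = 0.07580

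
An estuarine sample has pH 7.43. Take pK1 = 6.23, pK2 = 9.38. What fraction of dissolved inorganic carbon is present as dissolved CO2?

α₀ = 0.0587

α₀ = 1 / (1 + K1/[H⁺] + K1K2/[H⁺]²) = 1 / (1 + 10^+1.20 + 10^-0.75)
   = 1 / (1 + 15.849 + 0.17783) = 1/17.027 = 0.05873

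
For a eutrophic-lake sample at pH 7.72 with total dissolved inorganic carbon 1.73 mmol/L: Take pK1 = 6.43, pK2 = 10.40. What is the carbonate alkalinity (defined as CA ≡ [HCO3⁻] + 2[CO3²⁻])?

CA = 1.65 mmol/L

CA = [HCO3⁻] + 2[CO3²⁻] = (α₁ + 2α₂)·DIC
At pH 7.72: [H⁺]/K1 = 10^-1.29 = 0.051286, K2/[H⁺] = 10^-2.68 = 0.0020893
α₁ = 1/(1 + 0.051286 + 0.0020893) = 1/1.0534 = 0.9493; α₂ = α₁·K2/[H⁺] = 0.001983
α₁ + 2α₂ = 0.9533
CA = 0.9533 × 1.73 = 1.65 mmol/L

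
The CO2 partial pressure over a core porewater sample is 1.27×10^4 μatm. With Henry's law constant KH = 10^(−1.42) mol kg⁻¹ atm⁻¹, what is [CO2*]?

KH = 10^(−1.42) = 3.802×10^-2 mol kg⁻¹ atm⁻¹
[CO2*] = KH · pCO2 = 3.802×10^-2 × 1.27×10^4×10^-6 atm = 4.83×10^-4 mol/kg

[CO2*] = 483 μmol/kg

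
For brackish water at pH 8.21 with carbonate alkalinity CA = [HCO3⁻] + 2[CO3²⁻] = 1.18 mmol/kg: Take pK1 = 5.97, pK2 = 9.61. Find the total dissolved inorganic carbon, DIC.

CA = [HCO3⁻] + 2[CO3²⁻] = (α₁ + 2α₂)·DIC
At pH 8.21: [H⁺]/K1 = 10^-2.24 = 0.0057544, K2/[H⁺] = 10^-1.40 = 0.039811
α₁ = 1/(1 + 0.0057544 + 0.039811) = 1/1.0456 = 0.9564; α₂ = α₁·K2/[H⁺] = 0.03808
α₁ + 2α₂ = 1.0326
DIC = CA / (α₁ + 2α₂) = 1.18 / 1.0326 = 1.14 mmol/kg

DIC = 1.14 mmol/kg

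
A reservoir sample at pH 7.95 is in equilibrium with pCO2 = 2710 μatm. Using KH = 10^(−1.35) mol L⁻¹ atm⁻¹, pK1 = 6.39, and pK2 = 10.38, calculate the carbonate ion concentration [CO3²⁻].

[CO3²⁻] = 16.3 μmol/L

[CO2*] = KH · pCO2 = 10^(−1.35) × 2710×10^-6 = 1.211×10^-4 mol/L
α₀ = 1/(1 + K1/[H⁺] + K1K2/[H⁺]²) = 1/(1 + 10^+1.56 + 10^-0.87) = 0.02671
DIC = [CO2*]/α₀ = 1.211×10^-4 / 0.02671 = 4.532 mmol/L
[CO3²⁻] = α₂·DIC; α₂ = 0.003603, so [CO3²⁻] = 0.003603 × 4.532 = 0.0163 mmol/L = 16.3 μmol/L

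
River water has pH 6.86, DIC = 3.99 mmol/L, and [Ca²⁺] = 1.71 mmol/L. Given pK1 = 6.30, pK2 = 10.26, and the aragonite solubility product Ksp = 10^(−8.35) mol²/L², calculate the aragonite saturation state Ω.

α₂ = 1 / (1 + [H⁺]/K2 + [H⁺]²/(K1K2)) = 1 / (1 + 10^+3.40 + 10^+2.84)
   = 1 / (1 + 2511.9 + 691.83) = 1/3204.7 = 0.0003120
[CO3²⁻] = α₂ × DIC = 0.0003120 × 3.99 = 0.001245 mmol/L = 1.245 μmol/L
Ksp = 10^(−8.35) = 4.467×10^-9
Ω = [Ca²⁺][CO3²⁻]/Ksp = (1.71×10^-3)(1.245×10^-6) / 4.467×10^-9 = 0.477

Ω = 0.477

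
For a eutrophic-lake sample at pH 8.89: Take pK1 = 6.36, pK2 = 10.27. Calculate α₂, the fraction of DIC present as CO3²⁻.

α₂ = 0.0399

α₂ = 1 / (1 + [H⁺]/K2 + [H⁺]²/(K1K2)) = 1 / (1 + 10^+1.38 + 10^-1.15)
   = 1 / (1 + 23.988 + 0.070795) = 1/25.059 = 0.03991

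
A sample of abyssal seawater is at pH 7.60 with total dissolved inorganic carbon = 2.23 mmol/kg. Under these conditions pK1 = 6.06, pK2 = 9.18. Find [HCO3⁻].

α₁ = 1 / (1 + [H⁺]/K1 + K2/[H⁺]) = 1 / (1 + 10^-1.54 + 10^-1.58)
   = 1 / (1 + 0.028840 + 0.026303) = 1/1.0551 = 0.9477
[HCO3⁻] = α₁ × DIC = 0.9477 × 2.23 = 2.11 mmol/kg

[HCO3⁻] = 2.11 mmol/kg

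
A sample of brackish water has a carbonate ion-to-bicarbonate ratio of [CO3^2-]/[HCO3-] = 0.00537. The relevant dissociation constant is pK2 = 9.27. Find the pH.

From K2 = [H⁺][CO3^2-]/[HCO3-]:  pH = pK2 + log₁₀([CO3^2-]/[HCO3-])
log₁₀(0.00537) = -2.270
pH = 9.27 + (-2.270) = 7.00

pH = 7.00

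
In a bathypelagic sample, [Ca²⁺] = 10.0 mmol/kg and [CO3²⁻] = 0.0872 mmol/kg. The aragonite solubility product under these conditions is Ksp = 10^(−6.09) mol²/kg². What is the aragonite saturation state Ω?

Ksp = 10^(−6.09) = 8.128×10^-7
Ω = [Ca²⁺][CO3²⁻]/Ksp = (10.0×10^-3)(0.0872×10^-3) / 8.128×10^-7 = 1.07

Ω = 1.07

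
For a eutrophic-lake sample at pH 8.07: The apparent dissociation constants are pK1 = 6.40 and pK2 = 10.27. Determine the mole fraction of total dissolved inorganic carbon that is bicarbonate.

α₁ = 1 / (1 + [H⁺]/K1 + K2/[H⁺]) = 1 / (1 + 10^-1.67 + 10^-2.20)
   = 1 / (1 + 0.021380 + 0.0063096) = 1/1.0277 = 0.9731

α₁ = 0.973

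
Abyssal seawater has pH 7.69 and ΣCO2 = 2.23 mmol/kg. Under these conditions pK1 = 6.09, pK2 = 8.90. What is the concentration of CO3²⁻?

α₂ = 1 / (1 + [H⁺]/K2 + [H⁺]²/(K1K2)) = 1 / (1 + 10^+1.21 + 10^-0.39)
   = 1 / (1 + 16.218 + 0.40738) = 1/17.625 = 0.05674
[CO3²⁻] = α₂ × DIC = 0.05674 × 2.23 = 0.127 mmol/kg

[CO3²⁻] = 0.127 mmol/kg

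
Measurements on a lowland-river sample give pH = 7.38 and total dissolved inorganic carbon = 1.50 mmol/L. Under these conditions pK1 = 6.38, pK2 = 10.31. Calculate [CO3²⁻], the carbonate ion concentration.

α₂ = 1 / (1 + [H⁺]/K2 + [H⁺]²/(K1K2)) = 1 / (1 + 10^+2.93 + 10^+1.93)
   = 1 / (1 + 851.14 + 85.114) = 1/937.25 = 0.001067
[CO3²⁻] = α₂ × DIC = 0.001067 × 1.50 = 0.00160 mmol/L = 1.60 μmol/L

[CO3²⁻] = 1.60 μmol/L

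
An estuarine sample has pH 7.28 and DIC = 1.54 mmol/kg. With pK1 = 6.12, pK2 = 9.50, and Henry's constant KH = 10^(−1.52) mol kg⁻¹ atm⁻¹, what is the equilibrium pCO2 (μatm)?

α₀ = 1 / (1 + K1/[H⁺] + K1K2/[H⁺]²) = 1 / (1 + 10^+1.16 + 10^-1.06)
   = 1 / (1 + 14.454 + 0.087096) = 1/15.541 = 0.06434
[CO2*] = α₀ × DIC = 0.06434 × 1.54 = 0.09909 mmol/kg
pCO2 = [CO2*]/KH = 9.909×10^-5 / 3.020×10^-2 = 3280 μatm

pCO2 = 3280 μatm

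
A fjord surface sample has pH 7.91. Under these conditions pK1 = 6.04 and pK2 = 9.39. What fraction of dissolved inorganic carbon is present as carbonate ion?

α₂ = 0.0316

α₂ = 1 / (1 + [H⁺]/K2 + [H⁺]²/(K1K2)) = 1 / (1 + 10^+1.48 + 10^-0.39)
   = 1 / (1 + 30.200 + 0.40738) = 1/31.607 = 0.03164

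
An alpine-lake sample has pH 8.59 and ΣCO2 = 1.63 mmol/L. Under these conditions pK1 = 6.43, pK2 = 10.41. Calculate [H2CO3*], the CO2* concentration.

α₀ = 1 / (1 + K1/[H⁺] + K1K2/[H⁺]²) = 1 / (1 + 10^+2.16 + 10^+0.34)
   = 1 / (1 + 144.54 + 2.1878) = 1/147.73 = 0.006769
[CO2*] = α₀ × DIC = 0.006769 × 1.63 = 0.0110 mmol/L = 11.0 μmol/L

[CO2*] = 11.0 μmol/L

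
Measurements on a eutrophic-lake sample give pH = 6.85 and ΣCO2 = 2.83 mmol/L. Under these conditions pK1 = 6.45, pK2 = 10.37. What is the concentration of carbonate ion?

α₂ = 1 / (1 + [H⁺]/K2 + [H⁺]²/(K1K2)) = 1 / (1 + 10^+3.52 + 10^+3.12)
   = 1 / (1 + 3311.3 + 1318.3) = 1/4630.6 = 0.0002160
[CO3²⁻] = α₂ × DIC = 0.0002160 × 2.83 = 0.000611 mmol/L = 0.611 μmol/L

[CO3²⁻] = 0.611 μmol/L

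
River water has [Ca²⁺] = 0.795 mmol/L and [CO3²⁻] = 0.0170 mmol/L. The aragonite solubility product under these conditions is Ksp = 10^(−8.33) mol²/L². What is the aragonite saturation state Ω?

Ksp = 10^(−8.33) = 4.677×10^-9
Ω = [Ca²⁺][CO3²⁻]/Ksp = (0.795×10^-3)(0.0170×10^-3) / 4.677×10^-9 = 2.89

Ω = 2.89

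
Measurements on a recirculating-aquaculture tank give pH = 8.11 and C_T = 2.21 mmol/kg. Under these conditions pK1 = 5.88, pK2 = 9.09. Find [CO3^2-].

[CO3²⁻] = 0.208 mmol/kg

α₂ = 1 / (1 + [H⁺]/K2 + [H⁺]²/(K1K2)) = 1 / (1 + 10^+0.98 + 10^-1.25)
   = 1 / (1 + 9.5499 + 0.056234) = 1/10.606 = 0.09428
[CO3²⁻] = α₂ × DIC = 0.09428 × 2.21 = 0.208 mmol/kg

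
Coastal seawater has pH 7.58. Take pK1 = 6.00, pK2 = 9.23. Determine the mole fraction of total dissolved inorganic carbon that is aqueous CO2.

α₀ = 0.0251

α₀ = 1 / (1 + K1/[H⁺] + K1K2/[H⁺]²) = 1 / (1 + 10^+1.58 + 10^-0.07)
   = 1 / (1 + 38.019 + 0.85114) = 1/39.870 = 0.02508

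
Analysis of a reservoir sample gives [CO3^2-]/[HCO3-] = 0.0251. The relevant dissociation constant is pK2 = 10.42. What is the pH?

From K2 = [H⁺][CO3^2-]/[HCO3-]:  pH = pK2 + log₁₀([CO3^2-]/[HCO3-])
log₁₀(0.0251) = -1.600
pH = 10.42 + (-1.600) = 8.82

pH = 8.82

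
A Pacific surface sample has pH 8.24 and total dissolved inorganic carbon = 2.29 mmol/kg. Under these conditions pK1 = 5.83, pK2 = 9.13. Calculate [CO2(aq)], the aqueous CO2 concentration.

[CO2*] = 7.87 μmol/kg

α₀ = 1 / (1 + K1/[H⁺] + K1K2/[H⁺]²) = 1 / (1 + 10^+2.41 + 10^+1.52)
   = 1 / (1 + 257.04 + 33.113) = 1/291.15 = 0.003435
[CO2*] = α₀ × DIC = 0.003435 × 2.29 = 0.00787 mmol/kg = 7.87 μmol/kg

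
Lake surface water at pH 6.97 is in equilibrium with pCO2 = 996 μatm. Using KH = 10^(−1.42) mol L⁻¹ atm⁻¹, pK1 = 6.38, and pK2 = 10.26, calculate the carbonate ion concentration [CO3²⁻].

[CO2*] = KH · pCO2 = 10^(−1.42) × 996×10^-6 = 3.787×10^-5 mol/L
α₀ = 1/(1 + K1/[H⁺] + K1K2/[H⁺]²) = 1/(1 + 10^+0.59 + 10^-2.70) = 0.2044
DIC = [CO2*]/α₀ = 3.787×10^-5 / 0.2044 = 0.1853 mmol/L
[CO3²⁻] = α₂·DIC; α₂ = 0.0004078, so [CO3²⁻] = 0.0004078 × 0.1853 = 7.56×10^-5 mmol/L = 0.0756 μmol/L

[CO3²⁻] = 0.0756 μmol/L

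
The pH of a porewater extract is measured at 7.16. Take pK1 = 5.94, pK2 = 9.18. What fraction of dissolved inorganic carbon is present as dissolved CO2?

α₀ = 0.0563

α₀ = 1 / (1 + K1/[H⁺] + K1K2/[H⁺]²) = 1 / (1 + 10^+1.22 + 10^-0.80)
   = 1 / (1 + 16.596 + 0.15849) = 1/17.754 = 0.05632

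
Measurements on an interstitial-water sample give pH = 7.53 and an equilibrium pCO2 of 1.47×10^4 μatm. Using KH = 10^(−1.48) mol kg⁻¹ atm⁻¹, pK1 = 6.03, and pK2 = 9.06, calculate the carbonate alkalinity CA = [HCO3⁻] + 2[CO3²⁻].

CA = 16.3 mmol/kg

[CO2*] = KH · pCO2 = 10^(−1.48) × 1.47×10^4×10^-6 = 4.868×10^-4 mol/kg
α₀ = 1/(1 + K1/[H⁺] + K1K2/[H⁺]²) = 1/(1 + 10^+1.50 + 10^-0.03) = 0.02980
DIC = [CO2*]/α₀ = 4.868×10^-4 / 0.02980 = 16.33 mmol/kg
CA = (α₁ + 2α₂)·DIC = (0.9424 + 2×0.02781) × 16.33 = 16.3 mmol/kg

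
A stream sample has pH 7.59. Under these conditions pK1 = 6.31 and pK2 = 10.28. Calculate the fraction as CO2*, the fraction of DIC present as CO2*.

α₀ = 0.0498

α₀ = 1 / (1 + K1/[H⁺] + K1K2/[H⁺]²) = 1 / (1 + 10^+1.28 + 10^-1.41)
   = 1 / (1 + 19.055 + 0.038905) = 1/20.094 = 0.04977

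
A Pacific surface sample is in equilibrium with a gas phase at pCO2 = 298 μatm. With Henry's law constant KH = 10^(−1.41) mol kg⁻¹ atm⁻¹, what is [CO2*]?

KH = 10^(−1.41) = 3.890×10^-2 mol kg⁻¹ atm⁻¹
[CO2*] = KH · pCO2 = 3.890×10^-2 × 298×10^-6 atm = 1.16×10^-5 mol/kg

[CO2*] = 11.6 μmol/kg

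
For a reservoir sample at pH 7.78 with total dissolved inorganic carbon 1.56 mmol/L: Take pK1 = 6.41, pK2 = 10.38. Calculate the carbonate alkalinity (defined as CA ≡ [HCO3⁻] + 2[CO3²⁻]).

CA = [HCO3⁻] + 2[CO3²⁻] = (α₁ + 2α₂)·DIC
At pH 7.78: [H⁺]/K1 = 10^-1.37 = 0.042658, K2/[H⁺] = 10^-2.60 = 0.0025119
α₁ = 1/(1 + 0.042658 + 0.0025119) = 1/1.0452 = 0.9568; α₂ = α₁·K2/[H⁺] = 0.002403
α₁ + 2α₂ = 0.9616
CA = 0.9616 × 1.56 = 1.50 mmol/L

CA = 1.50 mmol/L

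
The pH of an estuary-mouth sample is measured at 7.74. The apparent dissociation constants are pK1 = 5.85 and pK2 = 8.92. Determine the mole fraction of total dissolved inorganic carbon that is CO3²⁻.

α₂ = 0.0612

α₂ = 1 / (1 + [H⁺]/K2 + [H⁺]²/(K1K2)) = 1 / (1 + 10^+1.18 + 10^-0.71)
   = 1 / (1 + 15.136 + 0.19498) = 1/16.331 = 0.06123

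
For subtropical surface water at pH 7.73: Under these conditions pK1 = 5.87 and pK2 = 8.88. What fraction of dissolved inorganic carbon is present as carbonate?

α₂ = 0.0653

α₂ = 1 / (1 + [H⁺]/K2 + [H⁺]²/(K1K2)) = 1 / (1 + 10^+1.15 + 10^-0.71)
   = 1 / (1 + 14.125 + 0.19498) = 1/15.320 = 0.06527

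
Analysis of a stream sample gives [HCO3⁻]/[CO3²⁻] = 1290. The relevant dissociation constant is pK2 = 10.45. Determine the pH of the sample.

From K2 = [H⁺][CO3²⁻]/[HCO3⁻]:  pH = pK2 − log₁₀([HCO3⁻]/[CO3²⁻])
log₁₀(1290) = +3.111
pH = 10.45 − (+3.111) = 7.34

pH = 7.34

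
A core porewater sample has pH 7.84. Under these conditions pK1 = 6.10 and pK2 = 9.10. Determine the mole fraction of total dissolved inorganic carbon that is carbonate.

α₂ = 0.0512

α₂ = 1 / (1 + [H⁺]/K2 + [H⁺]²/(K1K2)) = 1 / (1 + 10^+1.26 + 10^-0.48)
   = 1 / (1 + 18.197 + 0.33113) = 1/19.528 = 0.05121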